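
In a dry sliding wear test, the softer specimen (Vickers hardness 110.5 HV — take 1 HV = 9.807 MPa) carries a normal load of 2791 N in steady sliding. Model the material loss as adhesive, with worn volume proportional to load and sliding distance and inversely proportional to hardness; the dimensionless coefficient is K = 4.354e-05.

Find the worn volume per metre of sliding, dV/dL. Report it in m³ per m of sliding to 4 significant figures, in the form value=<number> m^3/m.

Intermediate values are printed rounded, and all working math maintains full precision. Rounded once at the end, at four significant figures.
Convert: Hardness H = 110.5 HV × 9.807 MPa/HV = 1084 MPa = 1.084e+09 Pa.
Restated in SI base units: W = 2791 N, H = 1.084e+09 Pa, K = 4.354e-05.
Sliding wear rate dV/dL = K·W/H: 4.354e-05 · 2791 / 1.084e+09 = 1.121e-10 m³/m.

value=1.121e-10 m^3/m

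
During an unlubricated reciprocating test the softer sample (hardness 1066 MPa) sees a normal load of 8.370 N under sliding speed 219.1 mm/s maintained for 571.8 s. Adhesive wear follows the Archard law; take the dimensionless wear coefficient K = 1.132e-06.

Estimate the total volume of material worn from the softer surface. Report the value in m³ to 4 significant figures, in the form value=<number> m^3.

The algebra holds full float precision; intermediate values are displayed rounded. Rounded just once: four significant digits.
Sliding speed v = 219.1 mm/s = 0.2191 m/s. Path length L = v·t = 0.2191 m/s × 571.8 s = 125.3 m.
Hardness H = 1066 MPa = 1.066e+09 Pa.
Working in SI base units: W = 8.370 N, H = 1.066e+09 Pa, K = 1.132e-06.
By Archard's law, V = K·W·L/H = 1.132e-06 · 8.370 · 125.3 / 1.066e+09 = 1.114e-12 m³.

value=1.114e-12 m^3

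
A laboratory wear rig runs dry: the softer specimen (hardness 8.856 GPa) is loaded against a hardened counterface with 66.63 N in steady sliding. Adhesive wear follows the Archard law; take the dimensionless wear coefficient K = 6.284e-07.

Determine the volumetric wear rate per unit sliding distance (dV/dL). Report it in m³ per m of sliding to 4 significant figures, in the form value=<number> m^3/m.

All arithmetic carries full precision — the intermediates are printed rounded. Rounded once at the end, at four significant figures.
Convert: Hardness H = 8.856 GPa = 8.856e+09 Pa.
Expressed in SI base units: W = 66.63 N, H = 8.856e+09 Pa, K = 6.284e-07.
Sliding wear rate dV/dL = K·W/H, so: 6.284e-07 · 66.63 / 8.856e+09 = 4.728e-15 m³/m.

value=4.728e-15 m^3/m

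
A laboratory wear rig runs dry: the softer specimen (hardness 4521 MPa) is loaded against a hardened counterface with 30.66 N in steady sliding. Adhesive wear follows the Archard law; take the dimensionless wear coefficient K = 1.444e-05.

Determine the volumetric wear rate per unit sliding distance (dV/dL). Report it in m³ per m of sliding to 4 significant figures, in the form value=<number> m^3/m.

value=9.793e-14 m^3/m

Printed values are rounded — the computation carries full float precision, and rounded just once to 4 significant digits.
Convert: Hardness H = 4521 MPa = 4.521e+09 Pa.
Restated in SI base units: W = 30.66 N, H = 4.521e+09 Pa, K = 1.444e-05.
Wear rate dV/dL = K·W/H (independent of L): 1.444e-05 · 30.66 / 4.521e+09 = 9.793e-14 m³/m.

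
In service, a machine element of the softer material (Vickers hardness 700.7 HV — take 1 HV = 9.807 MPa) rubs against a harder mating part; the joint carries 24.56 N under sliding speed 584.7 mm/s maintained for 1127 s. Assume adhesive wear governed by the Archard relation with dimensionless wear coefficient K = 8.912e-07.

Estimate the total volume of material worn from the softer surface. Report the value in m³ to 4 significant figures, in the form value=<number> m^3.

value=2.099e-12 m^3

Every step runs at full float precision; intermediates appear rounded — a single final rounding to four significant figures.
Sliding speed v = 584.7 mm/s = 0.5847 m/s. Total distance L = v·t = 0.5847 m/s × 1127 s = 659.0 m.
Hardness H = 700.7 HV × 9.807 MPa/HV = 6872 MPa = 6.872e+09 Pa.
In SI base units: W = 24.56 N, H = 6.872e+09 Pa, K = 8.912e-07.
Apply Archard: V = K·W·L/H = 8.912e-07 · 24.56 · 659.0 / 6.872e+09 = 2.099e-12 m³.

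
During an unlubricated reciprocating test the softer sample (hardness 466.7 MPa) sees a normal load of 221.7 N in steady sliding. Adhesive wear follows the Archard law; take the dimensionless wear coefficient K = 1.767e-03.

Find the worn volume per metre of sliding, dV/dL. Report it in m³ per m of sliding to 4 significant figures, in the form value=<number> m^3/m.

value=8.394e-10 m^3/m

The algebra carries full precision — intermediates appear rounded. Rounded once at the end, at four significant figures.
Convert: Hardness H = 466.7 MPa = 4.667e+08 Pa.
Collected in SI base units: W = 221.7 N, H = 4.667e+08 Pa, K = 1.767e-03.
Wear rate dV/dL = K·W/H (no L dependence): 1.767e-03 · 221.7 / 4.667e+08 = 8.394e-10 m³/m.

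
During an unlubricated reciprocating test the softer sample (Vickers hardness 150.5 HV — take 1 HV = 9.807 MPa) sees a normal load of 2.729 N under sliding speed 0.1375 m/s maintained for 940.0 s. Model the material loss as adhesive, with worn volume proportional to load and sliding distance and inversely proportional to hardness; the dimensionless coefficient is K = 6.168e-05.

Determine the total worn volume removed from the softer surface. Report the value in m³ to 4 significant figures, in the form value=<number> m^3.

value=1.474e-11 m^3

The algebra keeps exact precision; displayed values are rounded, and rounded just once, at four significant digits.
Convert: The distance L = v·t = 0.1375 m/s × 940.0 s = 129.2 m.
Convert: Hardness H = 150.5 HV × 9.807 MPa/HV = 1476 MPa = 1.476e+09 Pa.
In SI base units, W = 2.729 N, H = 1.476e+09 Pa, K = 6.168e-05.
Archard relation: V = K·W·L/H = 6.168e-05 · 2.729 · 129.2 / 1.476e+09 = 1.474e-11 m³.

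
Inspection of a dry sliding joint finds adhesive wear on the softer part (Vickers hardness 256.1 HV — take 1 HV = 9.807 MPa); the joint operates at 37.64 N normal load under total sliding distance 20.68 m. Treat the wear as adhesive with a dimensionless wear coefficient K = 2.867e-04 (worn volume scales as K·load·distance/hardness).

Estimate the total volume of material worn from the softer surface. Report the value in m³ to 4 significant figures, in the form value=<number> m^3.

value=8.886e-11 m^3

Every step runs at full precision. Intermediates are printed rounded — rounded once at the end to 4 significant digits.
Hardness H = 256.1 HV × 9.807 MPa/HV = 2512 MPa = 2.512e+09 Pa.
In SI base units, W = 37.64 N, H = 2.512e+09 Pa, K = 2.867e-04.
Worn volume V = K·W·L/H = 2.867e-04 · 37.64 · 20.68 / 2.512e+09 = 8.886e-11 m³.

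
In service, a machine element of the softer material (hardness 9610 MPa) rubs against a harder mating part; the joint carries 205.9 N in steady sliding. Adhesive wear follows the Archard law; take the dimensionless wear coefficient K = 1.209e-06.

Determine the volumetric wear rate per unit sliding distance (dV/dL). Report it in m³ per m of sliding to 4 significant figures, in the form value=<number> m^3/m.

value=2.590e-14 m^3/m

Shown intermediates are rounded; all arithmetic maintains full float precision, and rounded once at the end to 4 significant digits.
Convert: Hardness H = 9610 MPa = 9.610e+09 Pa.
Collected in SI base units: W = 205.9 N, H = 9.610e+09 Pa, K = 1.209e-06.
Wear rate dV/dL = K·W/H — distance-free: 1.209e-06 · 205.9 / 9.610e+09 = 2.590e-14 m³/m.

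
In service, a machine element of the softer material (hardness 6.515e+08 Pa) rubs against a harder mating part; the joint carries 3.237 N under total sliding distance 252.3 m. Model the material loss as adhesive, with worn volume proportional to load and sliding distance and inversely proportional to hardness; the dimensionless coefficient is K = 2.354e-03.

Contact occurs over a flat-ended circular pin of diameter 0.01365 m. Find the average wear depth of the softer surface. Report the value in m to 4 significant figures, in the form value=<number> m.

Displayed values are rounded — the algebra runs at full float precision, and one last rounding: 4 significant digits.
Convert: Contact area A = π·d²/4 = π·(0.01365 m)²/4 = 1.463e-04 m².
Working in SI base units: W = 3.237 N, H = 6.515e+08 Pa, K = 2.354e-03.
Worn volume V = K·W·L/H = 2.354e-03 · 3.237 · 252.3 / 6.515e+08 = 2.951e-09 m³.
Mean wear depth h = V/A = 2.951e-09 / 1.463e-04 = 2.016e-05 m.

value=2.016e-05 m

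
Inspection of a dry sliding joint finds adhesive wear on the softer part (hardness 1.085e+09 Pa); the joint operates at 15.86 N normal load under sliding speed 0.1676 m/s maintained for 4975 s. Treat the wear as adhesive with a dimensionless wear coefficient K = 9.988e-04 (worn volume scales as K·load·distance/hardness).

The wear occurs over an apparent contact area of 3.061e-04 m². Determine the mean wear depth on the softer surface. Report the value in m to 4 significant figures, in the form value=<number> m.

value=3.977e-05 m

Intermediates are shown rounded; the computation maintains full float precision. Rounded once at the end: 4 significant figures.
Distance L = v·t = 0.1676 m/s × 4975 s = 833.8 m.
Expressed in SI base units: W = 15.86 N, H = 1.085e+09 Pa, K = 9.988e-04.
Worn volume V = K·W·L/H = 9.988e-04 · 15.86 · 833.8 / 1.085e+09 = 1.217e-08 m³.
Mean wear depth h = V/A = 1.217e-08 / 3.061e-04 = 3.977e-05 m.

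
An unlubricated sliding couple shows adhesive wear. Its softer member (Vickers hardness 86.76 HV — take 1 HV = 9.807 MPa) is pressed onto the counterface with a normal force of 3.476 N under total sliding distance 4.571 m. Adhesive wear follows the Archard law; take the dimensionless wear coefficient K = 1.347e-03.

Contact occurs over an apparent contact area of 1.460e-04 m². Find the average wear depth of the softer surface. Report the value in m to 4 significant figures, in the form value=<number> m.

The intermediates are displayed rounded — every step runs at full precision. Rounded once at the end: four significant figures.
Hardness H = 86.76 HV × 9.807 MPa/HV = 850.9 MPa = 8.509e+08 Pa.
In SI base units, W = 3.476 N, H = 8.509e+08 Pa, K = 1.347e-03.
Wear volume V = K·W·L/H = 1.347e-03 · 3.476 · 4.571 / 8.509e+08 = 2.515e-11 m³.
Wear depth h = V/A = 2.515e-11 / 1.460e-04 = 1.723e-07 m.

value=1.723e-07 m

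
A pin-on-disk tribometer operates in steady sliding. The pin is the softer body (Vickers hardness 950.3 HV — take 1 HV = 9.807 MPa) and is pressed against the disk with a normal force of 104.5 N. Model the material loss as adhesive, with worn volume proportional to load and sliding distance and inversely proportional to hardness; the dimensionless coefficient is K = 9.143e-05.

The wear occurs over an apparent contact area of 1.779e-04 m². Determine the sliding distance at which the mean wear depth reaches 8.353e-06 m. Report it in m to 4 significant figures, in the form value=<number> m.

Intermediates are printed rounded; all working math holds full precision. Rounded just once to 4 significant figures.
Hardness H = 950.3 HV × 9.807 MPa/HV = 9320 MPa = 9.320e+09 Pa.
Restated in SI base units: W = 104.5 N, H = 9.320e+09 Pa, K = 9.143e-05.
At the depth limit, V_lim = h_lim·A = 8.353e-06 · 1.779e-04 = 1.486e-09 m³.
Life L = V_lim·H/(K·W) = 1.486e-09 · 9.320e+09 / (9.143e-05 · 104.5) = 1449 m.

value=1449 m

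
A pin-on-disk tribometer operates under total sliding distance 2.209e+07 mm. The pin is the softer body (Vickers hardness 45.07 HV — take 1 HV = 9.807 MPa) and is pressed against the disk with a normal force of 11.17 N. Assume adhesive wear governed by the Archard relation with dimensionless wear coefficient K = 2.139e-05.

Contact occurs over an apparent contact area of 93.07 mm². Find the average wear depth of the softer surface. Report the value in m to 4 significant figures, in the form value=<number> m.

All working math runs at exact precision; the intermediates are displayed rounded; one last rounding: four significant digits.
Sliding distance L = 2.209e+07 mm = 2.209e+04 m.
Hardness H = 45.07 HV × 9.807 MPa/HV = 442.0 MPa = 4.420e+08 Pa.
Contact area A = 93.07 mm² = 9.307e-05 m².
Expressed in SI base units: W = 11.17 N, H = 4.420e+08 Pa, K = 2.139e-05.
Wear volume V = K·W·L/H = 2.139e-05 · 11.17 · 2.209e+04 / 4.420e+08 = 1.194e-08 m³.
Mean depth h = V/A = 1.194e-08 / 9.307e-05 = 1.283e-04 m.

value=1.283e-04 m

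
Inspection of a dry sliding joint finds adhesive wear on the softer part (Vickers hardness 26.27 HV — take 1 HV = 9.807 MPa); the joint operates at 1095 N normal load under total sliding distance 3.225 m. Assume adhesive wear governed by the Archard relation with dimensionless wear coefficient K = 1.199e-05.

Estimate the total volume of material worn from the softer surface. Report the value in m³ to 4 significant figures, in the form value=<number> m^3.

Intermediate values are printed rounded — all arithmetic carries full precision — a lone final rounding: four significant figures.
Hardness H = 26.27 HV × 9.807 MPa/HV = 257.6 MPa = 2.576e+08 Pa.
Restated in SI base units: W = 1095 N, H = 2.576e+08 Pa, K = 1.199e-05.
Apply Archard: V = K·W·L/H = 1.199e-05 · 1095 · 3.225 / 2.576e+08 = 1.643e-10 m³.

value=1.643e-10 m^3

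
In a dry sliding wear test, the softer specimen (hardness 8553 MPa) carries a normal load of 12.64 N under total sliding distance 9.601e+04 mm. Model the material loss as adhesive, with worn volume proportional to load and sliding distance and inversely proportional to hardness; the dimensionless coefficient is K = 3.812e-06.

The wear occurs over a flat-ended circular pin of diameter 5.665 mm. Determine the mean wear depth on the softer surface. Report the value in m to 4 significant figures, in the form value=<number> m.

value=2.146e-08 m

Intermediate values are printed rounded, and the computation runs at exact precision, and a single final rounding, at 4 significant digits.
Convert: Sliding distance L = 9.601e+04 mm = 96.01 m.
Convert: Hardness H = 8553 MPa = 8.553e+09 Pa.
Convert: Pin diameter d = 5.665 mm = 0.005665 m. Contact area A = π·d²/4 = π·(0.005665 m)²/4 = 2.521e-05 m².
SI base units throughout: W = 12.64 N, H = 8.553e+09 Pa, K = 3.812e-06.
The Archard volume V = K·W·L/H = 3.812e-06 · 12.64 · 96.01 / 8.553e+09 = 5.409e-13 m³.
Depth of wear h = V/A = 5.409e-13 / 2.521e-05 = 2.146e-08 m.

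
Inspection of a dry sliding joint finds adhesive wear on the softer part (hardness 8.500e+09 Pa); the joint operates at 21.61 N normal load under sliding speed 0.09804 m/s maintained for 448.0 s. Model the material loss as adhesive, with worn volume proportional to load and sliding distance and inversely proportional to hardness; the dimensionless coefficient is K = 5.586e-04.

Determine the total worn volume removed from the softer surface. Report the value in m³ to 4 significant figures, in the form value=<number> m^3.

value=6.238e-11 m^3

The computation carries exact precision — intermediates are shown rounded, and one last rounding: 4 significant figures.
Sliding distance L = v·t = 0.09804 m/s × 448.0 s = 43.92 m.
Restated in SI base units: W = 21.61 N, H = 8.500e+09 Pa, K = 5.586e-04.
The Archard volume V = K·W·L/H = 5.586e-04 · 21.61 · 43.92 / 8.500e+09 = 6.238e-11 m³.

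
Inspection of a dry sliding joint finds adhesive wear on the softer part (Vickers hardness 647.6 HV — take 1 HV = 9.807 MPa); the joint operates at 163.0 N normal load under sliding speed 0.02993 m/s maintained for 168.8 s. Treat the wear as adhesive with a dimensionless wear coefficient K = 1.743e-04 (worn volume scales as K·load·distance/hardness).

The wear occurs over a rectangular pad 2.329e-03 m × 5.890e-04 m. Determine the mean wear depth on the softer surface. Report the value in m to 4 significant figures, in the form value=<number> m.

The algebra carries full float precision — the intermediates appear rounded. Rounded once at the end to four significant figures.
Convert: Distance L = v·t = 0.02993 m/s × 168.8 s = 5.052 m.
Convert: Hardness H = 647.6 HV × 9.807 MPa/HV = 6351 MPa = 6.351e+09 Pa.
Convert: Contact area A = 2.329e-03 m × 5.890e-04 m = 1.372e-06 m².
Restated in SI base units: W = 163.0 N, H = 6.351e+09 Pa, K = 1.743e-04.
Archard volume V = K·W·L/H = 1.743e-04 · 163.0 · 5.052 / 6.351e+09 = 2.260e-11 m³.
Average depth h = V/A = 2.260e-11 / 1.372e-06 = 1.648e-05 m.

value=1.648e-05 m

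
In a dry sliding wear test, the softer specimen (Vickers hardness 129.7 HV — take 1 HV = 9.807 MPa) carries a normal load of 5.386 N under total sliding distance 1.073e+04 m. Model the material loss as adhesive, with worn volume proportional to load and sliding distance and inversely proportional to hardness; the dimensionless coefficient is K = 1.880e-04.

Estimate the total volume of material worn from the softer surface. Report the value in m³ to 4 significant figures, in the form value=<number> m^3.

value=8.542e-09 m^3

The algebra runs at full precision. Shown intermediates are rounded — rounded once at the end, at four significant digits.
Convert: Hardness H = 129.7 HV × 9.807 MPa/HV = 1272 MPa = 1.272e+09 Pa.
Expressed in SI base units: W = 5.386 N, H = 1.272e+09 Pa, K = 1.880e-04.
Archard volume V = K·W·L/H = 1.880e-04 · 5.386 · 1.073e+04 / 1.272e+09 = 8.542e-09 m³.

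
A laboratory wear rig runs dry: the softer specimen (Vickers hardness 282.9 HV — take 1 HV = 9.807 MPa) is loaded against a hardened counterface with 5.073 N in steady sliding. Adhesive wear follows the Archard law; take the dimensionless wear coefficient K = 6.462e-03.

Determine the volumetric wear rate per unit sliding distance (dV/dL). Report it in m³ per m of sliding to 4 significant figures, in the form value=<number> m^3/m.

value=1.182e-11 m^3/m

Quoted intermediates are rounded; the algebra carries full precision, and rounded once at the end to 4 significant figures.
Hardness H = 282.9 HV × 9.807 MPa/HV = 2774 MPa = 2.774e+09 Pa.
SI base units throughout: W = 5.073 N, H = 2.774e+09 Pa, K = 6.462e-03.
Wear rate dV/dL = K·W/H — distance-free: 6.462e-03 · 5.073 / 2.774e+09 = 1.182e-11 m³/m.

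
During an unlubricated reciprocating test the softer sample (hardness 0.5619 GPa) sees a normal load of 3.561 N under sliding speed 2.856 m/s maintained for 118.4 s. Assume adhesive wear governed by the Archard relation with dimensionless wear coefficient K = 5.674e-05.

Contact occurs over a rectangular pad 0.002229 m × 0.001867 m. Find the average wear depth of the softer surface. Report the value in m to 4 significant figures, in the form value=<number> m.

The algebra keeps exact precision — displayed values are rounded, and a lone final rounding to 4 significant digits.
Convert: Sliding distance L = v·t = 2.856 m/s × 118.4 s = 338.2 m.
Convert: Hardness H = 0.5619 GPa = 5.619e+08 Pa.
Convert: Contact area A = 0.002229 m × 0.001867 m = 4.162e-06 m².
Expressed in SI base units: W = 3.561 N, H = 5.619e+08 Pa, K = 5.674e-05.
Wear volume V = K·W·L/H = 5.674e-05 · 3.561 · 338.2 / 5.619e+08 = 1.216e-10 m³.
Average depth h = V/A = 1.216e-10 / 4.162e-06 = 2.922e-05 m.

value=2.922e-05 m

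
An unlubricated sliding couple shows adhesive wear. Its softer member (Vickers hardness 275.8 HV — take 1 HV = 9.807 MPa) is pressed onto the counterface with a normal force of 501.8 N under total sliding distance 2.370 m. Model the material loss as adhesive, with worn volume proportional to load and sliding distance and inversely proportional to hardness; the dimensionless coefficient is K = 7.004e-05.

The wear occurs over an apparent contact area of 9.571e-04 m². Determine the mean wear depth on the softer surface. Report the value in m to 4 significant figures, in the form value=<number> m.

value=3.218e-08 m

Intermediate values appear rounded; the algebra keeps exact precision, and a lone final rounding: four significant figures.
Convert: Hardness H = 275.8 HV × 9.807 MPa/HV = 2705 MPa = 2.705e+09 Pa.
Expressed in SI base units: W = 501.8 N, H = 2.705e+09 Pa, K = 7.004e-05.
Archard relation: V = K·W·L/H = 7.004e-05 · 501.8 · 2.370 / 2.705e+09 = 3.080e-11 m³.
Depth h = V/A = 3.080e-11 / 9.571e-04 = 3.218e-08 m.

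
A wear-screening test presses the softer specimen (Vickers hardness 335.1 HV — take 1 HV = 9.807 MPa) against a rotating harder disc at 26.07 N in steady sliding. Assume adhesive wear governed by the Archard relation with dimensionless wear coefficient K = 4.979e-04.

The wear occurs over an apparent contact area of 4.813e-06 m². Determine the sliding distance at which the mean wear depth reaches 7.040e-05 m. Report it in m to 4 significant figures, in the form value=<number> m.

The intermediates are displayed rounded — all arithmetic carries full precision; a single final rounding, at 4 significant figures.
Hardness H = 335.1 HV × 9.807 MPa/HV = 3286 MPa = 3.286e+09 Pa.
Expressed in SI base units: W = 26.07 N, H = 3.286e+09 Pa, K = 4.979e-04.
Volume at the limit: V_lim = h_lim·A = 7.040e-05 · 4.813e-06 = 3.388e-10 m³.
Life L = V_lim·H/(K·W) = 3.388e-10 · 3.286e+09 / (4.979e-04 · 26.07) = 85.79 m.

value=85.79 m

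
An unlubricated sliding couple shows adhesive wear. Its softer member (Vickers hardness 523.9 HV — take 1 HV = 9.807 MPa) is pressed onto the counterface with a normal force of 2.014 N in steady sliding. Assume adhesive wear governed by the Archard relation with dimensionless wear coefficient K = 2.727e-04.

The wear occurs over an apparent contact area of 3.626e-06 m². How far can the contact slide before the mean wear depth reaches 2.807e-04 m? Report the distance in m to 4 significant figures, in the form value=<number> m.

Shown intermediates are rounded. The algebra holds exact precision; a lone final rounding: 4 significant figures.
Convert: Hardness H = 523.9 HV × 9.807 MPa/HV = 5138 MPa = 5.138e+09 Pa.
Restated in SI base units: W = 2.014 N, H = 5.138e+09 Pa, K = 2.727e-04.
Permissible volume V_lim = h_lim·A = 2.807e-04 · 3.626e-06 = 1.018e-09 m³.
Sliding life L = V_lim·H/(K·W) = 1.018e-09 · 5.138e+09 / (2.727e-04 · 2.014) = 9522 m.

value=9522 m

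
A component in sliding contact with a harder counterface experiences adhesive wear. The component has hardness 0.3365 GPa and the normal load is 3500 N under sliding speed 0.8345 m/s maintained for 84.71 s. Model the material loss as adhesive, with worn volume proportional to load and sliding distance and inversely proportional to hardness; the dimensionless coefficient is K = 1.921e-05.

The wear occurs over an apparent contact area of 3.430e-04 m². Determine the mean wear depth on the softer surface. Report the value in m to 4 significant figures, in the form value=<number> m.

value=4.118e-05 m

Each operation maintains full float precision; the intermediates are printed rounded. Rounded once at the end: 4 significant figures.
Path length L = v·t = 0.8345 m/s × 84.71 s = 70.69 m.
Hardness H = 0.3365 GPa = 3.365e+08 Pa.
SI base units throughout: W = 3500 N, H = 3.365e+08 Pa, K = 1.921e-05.
Apply Archard: V = K·W·L/H = 1.921e-05 · 3500 · 70.69 / 3.365e+08 = 1.412e-08 m³.
Wear depth h = V/A = 1.412e-08 / 3.430e-04 = 4.118e-05 m.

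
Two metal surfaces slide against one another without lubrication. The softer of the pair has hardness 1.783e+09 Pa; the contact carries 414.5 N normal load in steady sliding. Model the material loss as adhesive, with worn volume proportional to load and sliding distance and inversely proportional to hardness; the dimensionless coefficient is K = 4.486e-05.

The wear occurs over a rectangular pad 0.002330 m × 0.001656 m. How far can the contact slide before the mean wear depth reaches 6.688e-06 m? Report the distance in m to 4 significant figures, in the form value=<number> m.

value=2.474 m

The intermediates are printed rounded; each operation keeps full float precision. Rounded once at the end: four significant figures.
Contact area A = 0.002330 m × 0.001656 m = 3.858e-06 m².
In SI base units, W = 414.5 N, H = 1.783e+09 Pa, K = 4.486e-05.
At the depth limit, V_lim = h_lim·A = 6.688e-06 · 3.858e-06 = 2.581e-11 m³.
Life L = V_lim·H/(K·W) = 2.581e-11 · 1.783e+09 / (4.486e-05 · 414.5) = 2.474 m.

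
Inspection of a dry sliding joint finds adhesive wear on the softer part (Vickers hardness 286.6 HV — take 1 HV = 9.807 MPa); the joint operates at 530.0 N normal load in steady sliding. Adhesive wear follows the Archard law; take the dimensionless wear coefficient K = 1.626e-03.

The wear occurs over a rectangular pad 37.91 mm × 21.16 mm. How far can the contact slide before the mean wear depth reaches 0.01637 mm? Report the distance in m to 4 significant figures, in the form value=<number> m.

value=42.83 m

All working math keeps full float precision — intermediate values are printed rounded. Rounded once at the end to four significant digits.
Hardness H = 286.6 HV × 9.807 MPa/HV = 2811 MPa = 2.811e+09 Pa.
Pad sides 37.91 mm × 21.16 mm = 0.03791 m × 0.02116 m. Contact area A = 0.03791 m × 0.02116 m = 8.022e-04 m².
Depth limit h_lim = 0.01637 mm = 1.637e-05 m.
As SI base values: W = 530.0 N, H = 2.811e+09 Pa, K = 1.626e-03.
Permissible volume V_lim = h_lim·A = 1.637e-05 · 8.022e-04 = 1.313e-08 m³.
Thus life L = V_lim·H/(K·W) = 1.313e-08 · 2.811e+09 / (1.626e-03 · 530.0) = 42.83 m.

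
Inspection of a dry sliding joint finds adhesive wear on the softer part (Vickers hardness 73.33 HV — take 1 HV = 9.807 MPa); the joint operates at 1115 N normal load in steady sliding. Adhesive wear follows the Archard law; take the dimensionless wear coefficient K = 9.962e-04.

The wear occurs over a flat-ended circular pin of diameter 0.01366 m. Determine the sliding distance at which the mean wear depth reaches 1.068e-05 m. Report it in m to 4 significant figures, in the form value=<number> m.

Intermediate values are displayed rounded — the algebra carries full precision; one final rounding: 4 significant digits.
Convert: Hardness H = 73.33 HV × 9.807 MPa/HV = 719.1 MPa = 7.191e+08 Pa.
Convert: Contact area A = π·d²/4 = π·(0.01366 m)²/4 = 1.466e-04 m².
Restated in SI base units: W = 1115 N, H = 7.191e+08 Pa, K = 9.962e-04.
Allowed volume V_lim = h_lim·A = 1.068e-05 · 1.466e-04 = 1.565e-09 m³.
Life L = V_lim·H/(K·W) = 1.565e-09 · 7.191e+08 / (9.962e-04 · 1115) = 1.013 m.

value=1.013 m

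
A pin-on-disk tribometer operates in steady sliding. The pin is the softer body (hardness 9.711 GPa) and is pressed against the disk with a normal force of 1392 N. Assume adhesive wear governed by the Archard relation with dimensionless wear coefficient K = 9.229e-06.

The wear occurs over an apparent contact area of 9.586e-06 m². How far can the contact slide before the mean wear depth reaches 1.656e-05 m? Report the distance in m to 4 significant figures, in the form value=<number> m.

Intermediates are displayed rounded. Every step maintains full precision, and a lone final rounding to four significant digits.
Hardness H = 9.711 GPa = 9.711e+09 Pa.
Working in SI base units: W = 1392 N, H = 9.711e+09 Pa, K = 9.229e-06.
Wearable volume V_lim = h_lim·A = 1.656e-05 · 9.586e-06 = 1.587e-10 m³.
So the life L = V_lim·H/(K·W) = 1.587e-10 · 9.711e+09 / (9.229e-06 · 1392) = 120.0 m.

value=120.0 m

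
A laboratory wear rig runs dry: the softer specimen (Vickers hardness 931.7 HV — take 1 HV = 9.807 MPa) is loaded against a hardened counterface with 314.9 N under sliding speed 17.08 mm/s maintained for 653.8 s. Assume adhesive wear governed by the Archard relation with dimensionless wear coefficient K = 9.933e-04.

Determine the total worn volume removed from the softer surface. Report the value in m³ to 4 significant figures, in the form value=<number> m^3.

value=3.823e-10 m^3

Every step maintains full precision. Intermediate values are displayed rounded; rounded once at the end: 4 significant digits.
Sliding speed v = 17.08 mm/s = 0.01708 m/s. Total distance L = v·t = 0.01708 m/s × 653.8 s = 11.17 m.
Hardness H = 931.7 HV × 9.807 MPa/HV = 9137 MPa = 9.137e+09 Pa.
Collected in SI base units: W = 314.9 N, H = 9.137e+09 Pa, K = 9.933e-04.
Archard volume V = K·W·L/H = 9.933e-04 · 314.9 · 11.17 / 9.137e+09 = 3.823e-10 m³.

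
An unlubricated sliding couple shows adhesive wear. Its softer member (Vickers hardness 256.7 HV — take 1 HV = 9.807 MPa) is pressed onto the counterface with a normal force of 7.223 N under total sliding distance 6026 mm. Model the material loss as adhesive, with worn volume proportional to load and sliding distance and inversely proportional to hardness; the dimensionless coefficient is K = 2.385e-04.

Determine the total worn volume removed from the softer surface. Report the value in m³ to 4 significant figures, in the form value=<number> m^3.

The computation maintains full precision; intermediate values are displayed rounded — a lone final rounding to four significant digits.
Path length L = 6026 mm = 6.026 m.
Hardness H = 256.7 HV × 9.807 MPa/HV = 2517 MPa = 2.517e+09 Pa.
Collected in SI base units: W = 7.223 N, H = 2.517e+09 Pa, K = 2.385e-04.
By Archard's law, V = K·W·L/H = 2.385e-04 · 7.223 · 6.026 / 2.517e+09 = 4.124e-12 m³.

value=4.124e-12 m^3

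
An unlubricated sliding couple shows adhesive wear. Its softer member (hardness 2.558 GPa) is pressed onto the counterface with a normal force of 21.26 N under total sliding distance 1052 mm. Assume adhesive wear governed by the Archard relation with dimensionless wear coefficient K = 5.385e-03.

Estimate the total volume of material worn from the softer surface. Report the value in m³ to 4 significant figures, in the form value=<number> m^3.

value=4.708e-11 m^3

Each operation maintains full precision, and printed values are rounded — rounded just once to four significant digits.
Distance L = 1052 mm = 1.052 m.
Hardness H = 2.558 GPa = 2.558e+09 Pa.
In SI base units, W = 21.26 N, H = 2.558e+09 Pa, K = 5.385e-03.
Archard volume V = K·W·L/H = 5.385e-03 · 21.26 · 1.052 / 2.558e+09 = 4.708e-11 m³.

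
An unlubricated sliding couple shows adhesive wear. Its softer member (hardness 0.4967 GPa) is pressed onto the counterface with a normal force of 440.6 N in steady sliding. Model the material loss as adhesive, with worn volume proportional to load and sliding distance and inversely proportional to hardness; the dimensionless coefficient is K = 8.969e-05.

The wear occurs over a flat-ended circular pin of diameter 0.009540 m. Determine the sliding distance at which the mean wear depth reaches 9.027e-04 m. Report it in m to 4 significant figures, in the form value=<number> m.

value=811.0 m

Displayed values are rounded. The computation runs at full precision; a lone final rounding, at 4 significant digits.
Convert: Hardness H = 0.4967 GPa = 4.967e+08 Pa.
Convert: Contact area A = π·d²/4 = π·(0.009540 m)²/4 = 7.148e-05 m².
Working in SI base units: W = 440.6 N, H = 4.967e+08 Pa, K = 8.969e-05.
At the depth limit, V_lim = h_lim·A = 9.027e-04 · 7.148e-05 = 6.453e-08 m³.
Sliding life L = V_lim·H/(K·W) = 6.453e-08 · 4.967e+08 / (8.969e-05 · 440.6) = 811.0 m.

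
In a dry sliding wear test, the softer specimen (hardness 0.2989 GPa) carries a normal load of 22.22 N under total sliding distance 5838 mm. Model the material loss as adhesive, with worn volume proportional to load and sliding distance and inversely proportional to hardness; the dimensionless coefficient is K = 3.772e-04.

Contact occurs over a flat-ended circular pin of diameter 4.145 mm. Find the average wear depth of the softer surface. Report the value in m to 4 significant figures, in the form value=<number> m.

The algebra keeps exact precision. Shown intermediates are rounded — one final rounding to four significant figures.
Convert: The distance L = 5838 mm = 5.838 m.
Convert: Hardness H = 0.2989 GPa = 2.989e+08 Pa.
Convert: Pin diameter d = 4.145 mm = 0.004145 m. Contact area A = π·d²/4 = π·(0.004145 m)²/4 = 1.349e-05 m².
As SI base values: W = 22.22 N, H = 2.989e+08 Pa, K = 3.772e-04.
The Archard volume V = K·W·L/H = 3.772e-04 · 22.22 · 5.838 / 2.989e+08 = 1.637e-10 m³.
Depth of wear h = V/A = 1.637e-10 / 1.349e-05 = 1.213e-05 m.

value=1.213e-05 m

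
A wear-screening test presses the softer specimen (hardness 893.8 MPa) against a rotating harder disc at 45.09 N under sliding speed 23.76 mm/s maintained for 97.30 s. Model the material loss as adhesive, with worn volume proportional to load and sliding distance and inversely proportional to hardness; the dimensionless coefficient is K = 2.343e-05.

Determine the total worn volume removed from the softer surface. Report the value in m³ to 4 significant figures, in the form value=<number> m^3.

Each operation holds exact precision; quoted intermediates are rounded — one last rounding, at four significant digits.
Convert: Sliding speed v = 23.76 mm/s = 0.02376 m/s. Sliding distance L = v·t = 0.02376 m/s × 97.30 s = 2.312 m.
Convert: Hardness H = 893.8 MPa = 8.938e+08 Pa.
Restated in SI base units: W = 45.09 N, H = 8.938e+08 Pa, K = 2.343e-05.
By Archard's law, V = K·W·L/H = 2.343e-05 · 45.09 · 2.312 / 8.938e+08 = 2.733e-12 m³.

value=2.733e-12 m^3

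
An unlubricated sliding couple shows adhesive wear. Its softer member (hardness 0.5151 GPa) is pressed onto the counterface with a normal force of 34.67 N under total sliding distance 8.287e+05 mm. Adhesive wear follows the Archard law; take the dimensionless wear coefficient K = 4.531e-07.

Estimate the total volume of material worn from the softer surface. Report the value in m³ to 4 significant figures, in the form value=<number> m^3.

value=2.527e-11 m^3

All arithmetic runs at full precision. The intermediates are shown rounded. Rounded just once to four significant figures.
The distance L = 8.287e+05 mm = 828.7 m.
Hardness H = 0.5151 GPa = 5.151e+08 Pa.
Collected in SI base units: W = 34.67 N, H = 5.151e+08 Pa, K = 4.531e-07.
Archard volume V = K·W·L/H = 4.531e-07 · 34.67 · 828.7 / 5.151e+08 = 2.527e-11 m³.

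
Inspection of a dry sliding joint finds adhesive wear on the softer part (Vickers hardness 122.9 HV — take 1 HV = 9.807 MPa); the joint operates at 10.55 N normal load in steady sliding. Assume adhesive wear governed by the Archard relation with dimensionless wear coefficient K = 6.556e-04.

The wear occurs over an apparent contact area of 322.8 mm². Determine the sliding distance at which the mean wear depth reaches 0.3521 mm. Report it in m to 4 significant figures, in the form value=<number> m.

value=1.981e+04 m

All arithmetic keeps full precision — printed values are rounded; a single final rounding, at four significant figures.
Hardness H = 122.9 HV × 9.807 MPa/HV = 1205 MPa = 1.205e+09 Pa.
Contact area A = 322.8 mm² = 3.228e-04 m².
Depth limit h_lim = 0.3521 mm = 3.521e-04 m.
SI base units throughout: W = 10.55 N, H = 1.205e+09 Pa, K = 6.556e-04.
Permissible volume V_lim = h_lim·A = 3.521e-04 · 3.228e-04 = 1.137e-07 m³.
Sliding life L = V_lim·H/(K·W) = 1.137e-07 · 1.205e+09 / (6.556e-04 · 10.55) = 1.981e+04 m.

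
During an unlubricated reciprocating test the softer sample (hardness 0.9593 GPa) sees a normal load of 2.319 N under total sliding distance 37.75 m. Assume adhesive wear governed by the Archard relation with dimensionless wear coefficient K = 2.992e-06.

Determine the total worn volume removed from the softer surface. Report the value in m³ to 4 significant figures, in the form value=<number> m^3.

value=2.730e-13 m^3

Printed values are rounded, and each operation runs at exact precision — a lone final rounding: 4 significant digits.
Convert: Hardness H = 0.9593 GPa = 9.593e+08 Pa.
Working in SI base units: W = 2.319 N, H = 9.593e+08 Pa, K = 2.992e-06.
Archard volume V = K·W·L/H = 2.992e-06 · 2.319 · 37.75 / 9.593e+08 = 2.730e-13 m³.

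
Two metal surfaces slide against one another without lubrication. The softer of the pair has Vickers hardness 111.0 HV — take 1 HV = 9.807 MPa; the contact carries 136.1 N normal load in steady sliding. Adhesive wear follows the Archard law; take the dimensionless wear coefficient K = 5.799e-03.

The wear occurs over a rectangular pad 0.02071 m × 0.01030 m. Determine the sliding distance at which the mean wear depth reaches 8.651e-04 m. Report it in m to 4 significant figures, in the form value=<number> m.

value=254.5 m

Intermediates are displayed rounded, and every step maintains full float precision. Rounded just once, at 4 significant figures.
Convert: Hardness H = 111.0 HV × 9.807 MPa/HV = 1089 MPa = 1.089e+09 Pa.
Convert: Contact area A = 0.02071 m × 0.01030 m = 2.133e-04 m².
Working in SI base units: W = 136.1 N, H = 1.089e+09 Pa, K = 5.799e-03.
At the depth limit, V_lim = h_lim·A = 8.651e-04 · 2.133e-04 = 1.845e-07 m³.
Life L = V_lim·H/(K·W) = 1.845e-07 · 1.089e+09 / (5.799e-03 · 136.1) = 254.5 m.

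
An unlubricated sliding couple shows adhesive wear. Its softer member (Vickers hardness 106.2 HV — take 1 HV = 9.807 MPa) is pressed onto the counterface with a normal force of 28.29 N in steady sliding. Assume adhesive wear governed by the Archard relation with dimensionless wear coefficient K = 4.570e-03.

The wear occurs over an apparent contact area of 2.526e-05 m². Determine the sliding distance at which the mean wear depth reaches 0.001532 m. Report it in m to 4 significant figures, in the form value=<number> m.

value=311.7 m

Every step maintains full precision. Intermediate values are shown rounded, and a single final rounding to 4 significant digits.
Convert: Hardness H = 106.2 HV × 9.807 MPa/HV = 1042 MPa = 1.042e+09 Pa.
Collected in SI base units: W = 28.29 N, H = 1.042e+09 Pa, K = 4.570e-03.
Volume at the limit: V_lim = h_lim·A = 0.001532 · 2.526e-05 = 3.870e-08 m³.
Life L = V_lim·H/(K·W) = 3.870e-08 · 1.042e+09 / (4.570e-03 · 28.29) = 311.7 m.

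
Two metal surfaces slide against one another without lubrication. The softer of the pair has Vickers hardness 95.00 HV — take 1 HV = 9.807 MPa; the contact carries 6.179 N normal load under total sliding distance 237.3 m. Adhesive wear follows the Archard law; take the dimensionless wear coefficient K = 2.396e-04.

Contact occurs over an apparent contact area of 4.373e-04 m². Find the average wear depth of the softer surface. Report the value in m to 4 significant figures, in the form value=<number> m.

Every step runs at exact precision. Intermediates appear rounded; a single final rounding, at 4 significant digits.
Convert: Hardness H = 95.00 HV × 9.807 MPa/HV = 931.7 MPa = 9.317e+08 Pa.
Expressed in SI base units: W = 6.179 N, H = 9.317e+08 Pa, K = 2.396e-04.
Worn volume V = K·W·L/H = 2.396e-04 · 6.179 · 237.3 / 9.317e+08 = 3.771e-10 m³.
Depth h = V/A = 3.771e-10 / 4.373e-04 = 8.623e-07 m.

value=8.623e-07 m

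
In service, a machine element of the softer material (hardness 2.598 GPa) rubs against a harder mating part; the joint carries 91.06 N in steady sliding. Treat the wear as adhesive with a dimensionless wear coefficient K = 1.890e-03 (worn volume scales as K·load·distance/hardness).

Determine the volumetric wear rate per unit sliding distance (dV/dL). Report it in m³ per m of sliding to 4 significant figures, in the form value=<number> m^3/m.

value=6.624e-11 m^3/m

Intermediate values appear rounded. Every step holds full float precision, and one final rounding to 4 significant figures.
Hardness H = 2.598 GPa = 2.598e+09 Pa.
As SI base values: W = 91.06 N, H = 2.598e+09 Pa, K = 1.890e-03.
Volumetric rate dV/dL = K·W/H — distance-free: 1.890e-03 · 91.06 / 2.598e+09 = 6.624e-11 m³/m.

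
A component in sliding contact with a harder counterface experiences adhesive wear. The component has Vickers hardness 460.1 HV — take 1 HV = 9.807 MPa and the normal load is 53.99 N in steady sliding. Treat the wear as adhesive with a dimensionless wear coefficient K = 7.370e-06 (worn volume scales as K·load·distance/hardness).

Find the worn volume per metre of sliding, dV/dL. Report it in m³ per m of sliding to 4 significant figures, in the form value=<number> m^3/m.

Intermediate values are printed rounded; all working math keeps full precision — one last rounding, at 4 significant figures.
Hardness H = 460.1 HV × 9.807 MPa/HV = 4512 MPa = 4.512e+09 Pa.
As SI base values: W = 53.99 N, H = 4.512e+09 Pa, K = 7.370e-06.
Sliding wear rate dV/dL = K·W/H, per unit distance: 7.370e-06 · 53.99 / 4.512e+09 = 8.818e-14 m³/m.

value=8.818e-14 m^3/m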